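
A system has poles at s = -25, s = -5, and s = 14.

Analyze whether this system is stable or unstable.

Pole(s) at s = 14 are not in the left half-plane. System is unstable.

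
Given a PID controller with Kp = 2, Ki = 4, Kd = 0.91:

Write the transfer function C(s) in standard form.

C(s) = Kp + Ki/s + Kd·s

Substituting values: C(s) = 2 + 4/s + 0.91s = (0.91s² + 2s + 4)/s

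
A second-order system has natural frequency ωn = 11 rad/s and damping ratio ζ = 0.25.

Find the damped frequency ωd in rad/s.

ωd = ωn√(1 - ζ²) = 11√(1 - 0.25²) = 10.65 rad/s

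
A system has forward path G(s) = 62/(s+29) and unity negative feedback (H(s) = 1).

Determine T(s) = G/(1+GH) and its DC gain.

T(s) = G/(1+GH) = [62/(s+29)] / [1 + 62/(s+29)] = 62/(s+29+62) = 62/(s+91). DC gain = 62/91 = 0.6813.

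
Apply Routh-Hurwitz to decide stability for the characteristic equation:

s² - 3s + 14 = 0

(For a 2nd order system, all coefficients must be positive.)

Coefficients: 1, -3, 14. b=-3 not positive, so system is unstable.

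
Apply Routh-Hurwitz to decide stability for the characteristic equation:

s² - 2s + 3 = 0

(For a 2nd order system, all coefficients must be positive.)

Coefficients: 1, -2, 3. b=-2 not positive, so system is unstable.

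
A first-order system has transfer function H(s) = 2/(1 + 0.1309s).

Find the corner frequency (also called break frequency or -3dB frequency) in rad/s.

Corner frequency = 1/τ = 1/0.1309 = 7.639 rad/s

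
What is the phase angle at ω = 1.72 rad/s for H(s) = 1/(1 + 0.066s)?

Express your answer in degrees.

Phase = -arctan(ωτ) = -arctan(1.72 × 0.066) = -6.5°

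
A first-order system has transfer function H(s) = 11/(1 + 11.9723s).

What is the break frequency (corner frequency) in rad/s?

Corner frequency = 1/τ = 1/11.9723 = 0.084 rad/s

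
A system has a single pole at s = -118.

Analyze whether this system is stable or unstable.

Pole at s = -118 is in the left half-plane. Stable.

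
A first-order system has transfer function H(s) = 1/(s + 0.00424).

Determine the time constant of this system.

For H(s) = 1/(s + 1/τ), the pole is at -1/τ = -0.00424, so τ = 1/0.00424 = 235.8 s.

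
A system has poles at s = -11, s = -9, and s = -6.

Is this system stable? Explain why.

All poles are in the left half-plane. System is stable.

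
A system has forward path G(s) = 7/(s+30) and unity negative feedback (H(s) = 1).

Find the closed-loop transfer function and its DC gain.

T(s) = G/(1+GH) = [7/(s+30)] / [1 + 7/(s+30)] = 7/(s+30+7) = 7/(s+37). DC gain = 7/37 = 0.1892.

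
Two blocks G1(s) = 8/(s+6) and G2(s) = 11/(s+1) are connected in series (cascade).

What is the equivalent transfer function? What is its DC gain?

Series: multiply transfer functions. G_eq = 8/(s+6) × 11/(s+1) = 88/((s+6)(s+1)). DC gain = 88/(6×1) = 14.6667.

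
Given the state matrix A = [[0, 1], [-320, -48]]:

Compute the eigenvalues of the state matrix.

det(A - λI) = λ² - (-48)λ + 320 = (λ - (-8))(λ - (-40)). Eigenvalues: -8, -40.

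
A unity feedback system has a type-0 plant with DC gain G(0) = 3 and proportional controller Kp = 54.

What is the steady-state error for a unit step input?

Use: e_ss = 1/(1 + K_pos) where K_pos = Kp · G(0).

K_pos = Kp · G(0) = 54 × 3 = 162. e_ss = 1/(1 + 162) = 0.0061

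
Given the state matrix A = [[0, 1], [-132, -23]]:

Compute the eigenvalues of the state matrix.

det(A - λI) = λ² - (-23)λ + 132 = (λ - (-11))(λ - (-12)). Eigenvalues: -11, -12.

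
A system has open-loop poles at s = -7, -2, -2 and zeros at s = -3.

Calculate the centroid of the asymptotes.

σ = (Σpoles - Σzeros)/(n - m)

σ = (Σpoles - Σzeros)/(n - m) = (-11 - (-3))/(3 - 1) = -8/2 = -4.0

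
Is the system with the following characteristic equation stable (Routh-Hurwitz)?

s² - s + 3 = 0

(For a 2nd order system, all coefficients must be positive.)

Coefficients: 1, -1, 3. b=-1 not positive, so system is unstable.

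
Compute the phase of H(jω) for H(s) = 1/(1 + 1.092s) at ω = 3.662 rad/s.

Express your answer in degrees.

Phase = -arctan(ωτ) = -arctan(3.662 × 1.092) = -76.0°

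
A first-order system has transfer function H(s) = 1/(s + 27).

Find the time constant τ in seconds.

For H(s) = 1/(s + 1/τ), the pole is at -1/τ = -27, so τ = 1/27 = 0.0370 s.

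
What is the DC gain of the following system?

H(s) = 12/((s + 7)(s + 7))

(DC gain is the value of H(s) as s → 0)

DC gain = H(0) = 12/(7 × 7) = 12/49 = 0.2449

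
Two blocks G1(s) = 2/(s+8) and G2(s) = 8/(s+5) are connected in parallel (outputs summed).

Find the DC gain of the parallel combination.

Parallel: G_eq = G1 + G2. DC gain = G1(0) + G2(0) = 2/8 + 8/5 = 0.25 + 1.6 = 1.85.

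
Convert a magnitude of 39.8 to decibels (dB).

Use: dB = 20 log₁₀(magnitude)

dB = 20 log₁₀(39.8) = 32.0 dB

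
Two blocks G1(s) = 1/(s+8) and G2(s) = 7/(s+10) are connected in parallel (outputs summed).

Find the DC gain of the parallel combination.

Parallel: G_eq = G1 + G2. DC gain = G1(0) + G2(0) = 1/8 + 7/10 = 0.125 + 0.7 = 0.825.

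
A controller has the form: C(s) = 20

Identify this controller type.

This is a Proportional (P) controller.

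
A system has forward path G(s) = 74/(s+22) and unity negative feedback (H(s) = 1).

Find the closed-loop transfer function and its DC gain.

T(s) = G/(1+GH) = [74/(s+22)] / [1 + 74/(s+22)] = 74/(s+22+74) = 74/(s+96). DC gain = 74/96 = 0.7708.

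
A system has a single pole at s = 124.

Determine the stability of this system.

Pole at s = 124 is in the right half-plane. Unstable.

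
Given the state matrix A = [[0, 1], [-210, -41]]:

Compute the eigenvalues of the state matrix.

det(A - λI) = λ² - (-41)λ + 210 = (λ - (-6))(λ - (-35)). Eigenvalues: -6, -35.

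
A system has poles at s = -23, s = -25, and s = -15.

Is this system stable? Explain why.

All poles are in the left half-plane. System is stable.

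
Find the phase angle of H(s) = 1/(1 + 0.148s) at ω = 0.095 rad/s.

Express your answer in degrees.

Phase = -arctan(ωτ) = -arctan(0.095 × 0.148) = -0.8°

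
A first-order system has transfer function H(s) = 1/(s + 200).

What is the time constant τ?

For H(s) = 1/(s + 1/τ), the pole is at -1/τ = -200, so τ = 1/200 = 0.005 s.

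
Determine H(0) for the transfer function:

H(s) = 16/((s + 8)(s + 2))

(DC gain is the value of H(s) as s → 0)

DC gain = H(0) = 16/(8 × 2) = 16/16 = 1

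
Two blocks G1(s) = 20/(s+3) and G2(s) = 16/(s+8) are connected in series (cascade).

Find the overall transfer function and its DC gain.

Series: multiply transfer functions. G_eq = 20/(s+3) × 16/(s+8) = 320/((s+3)(s+8)). DC gain = 320/(3×8) = 13.3333.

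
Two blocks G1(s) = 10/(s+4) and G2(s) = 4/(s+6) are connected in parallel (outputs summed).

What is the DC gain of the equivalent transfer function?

Parallel: G_eq = G1 + G2. DC gain = G1(0) + G2(0) = 10/4 + 4/6 = 2.5 + 0.6667 = 3.1667.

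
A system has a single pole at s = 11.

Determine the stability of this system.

Pole at s = 11 is in the right half-plane. Unstable.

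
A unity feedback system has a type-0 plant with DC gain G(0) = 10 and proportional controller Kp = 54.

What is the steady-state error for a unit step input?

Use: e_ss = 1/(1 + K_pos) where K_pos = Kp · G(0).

K_pos = Kp · G(0) = 54 × 10 = 540. e_ss = 1/(1 + 540) = 0.0018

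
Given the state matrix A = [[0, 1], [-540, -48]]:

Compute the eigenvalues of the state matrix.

det(A - λI) = λ² - (-48)λ + 540 = (λ - (-30))(λ - (-18)). Eigenvalues: -30, -18.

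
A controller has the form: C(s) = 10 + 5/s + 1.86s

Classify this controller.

This is a Proportional-Integral-Derivative (PID) controller.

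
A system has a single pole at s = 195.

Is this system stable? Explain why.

Pole at s = 195 is in the right half-plane. Unstable.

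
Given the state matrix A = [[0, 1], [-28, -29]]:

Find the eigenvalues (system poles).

det(A - λI) = λ² - (-29)λ + 28 = (λ - (-28))(λ - (-1)). Eigenvalues: -28, -1.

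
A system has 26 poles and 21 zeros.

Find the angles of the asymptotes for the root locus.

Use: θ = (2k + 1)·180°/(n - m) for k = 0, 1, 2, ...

n - m = 26 - 21 = 5. Angles: θk = (2k + 1)·180°/5 = 36°, 108°, 180°, 252°, 324°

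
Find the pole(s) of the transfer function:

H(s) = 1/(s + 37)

Pole is where denominator = 0: s + 37 = 0, so s = -37.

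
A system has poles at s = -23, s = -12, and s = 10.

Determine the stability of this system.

Pole(s) at s = 10 are not in the left half-plane. System is unstable.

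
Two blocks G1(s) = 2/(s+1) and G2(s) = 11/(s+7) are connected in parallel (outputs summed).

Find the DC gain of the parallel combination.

Parallel: G_eq = G1 + G2. DC gain = G1(0) + G2(0) = 2/1 + 11/7 = 2 + 1.5714 = 3.5714.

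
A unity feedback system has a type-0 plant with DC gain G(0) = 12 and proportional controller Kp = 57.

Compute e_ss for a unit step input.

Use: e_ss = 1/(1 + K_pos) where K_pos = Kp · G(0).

K_pos = Kp · G(0) = 57 × 12 = 684. e_ss = 1/(1 + 684) = 0.0015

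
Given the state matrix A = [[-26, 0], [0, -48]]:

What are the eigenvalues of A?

For diagonal matrix, eigenvalues are diagonal entries: λ₁ = -26, λ₂ = -48.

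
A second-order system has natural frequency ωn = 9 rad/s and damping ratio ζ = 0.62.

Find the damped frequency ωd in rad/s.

ωd = ωn√(1 - ζ²) = 9√(1 - 0.62²) = 7.06 rad/s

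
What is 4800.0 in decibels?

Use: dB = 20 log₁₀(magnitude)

dB = 20 log₁₀(4800.0) = 73.6 dB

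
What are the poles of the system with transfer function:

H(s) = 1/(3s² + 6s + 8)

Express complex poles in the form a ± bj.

Discriminant = 6² - 4×3×8 = 36 - 96 = -60 < 0, so the poles are a complex conjugate pair s = (-6 ± j√60)/(2×3). Real part = -6/(2×3) = -6/6 = -1; imaginary part = ±√60/(2×3) ≈ 1.2910. Poles: s = -1 ± 1.2910j.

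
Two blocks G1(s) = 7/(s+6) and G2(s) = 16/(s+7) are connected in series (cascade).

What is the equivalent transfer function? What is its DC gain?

Series: multiply transfer functions. G_eq = 7/(s+6) × 16/(s+7) = 112/((s+6)(s+7)). DC gain = 112/(6×7) = 2.6667.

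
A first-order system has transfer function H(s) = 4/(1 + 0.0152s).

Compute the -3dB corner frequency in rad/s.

Corner frequency = 1/τ = 1/0.0152 = 65.789 rad/s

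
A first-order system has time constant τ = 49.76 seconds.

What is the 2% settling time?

For first-order system, 2% settling time ≈ 4τ = 4 × 49.76 = 199.04 s.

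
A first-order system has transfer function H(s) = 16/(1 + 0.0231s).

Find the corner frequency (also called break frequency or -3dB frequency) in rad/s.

Corner frequency = 1/τ = 1/0.0231 = 43.29 rad/s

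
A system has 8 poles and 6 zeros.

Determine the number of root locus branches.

Root locus has n branches where n = number of poles = 8.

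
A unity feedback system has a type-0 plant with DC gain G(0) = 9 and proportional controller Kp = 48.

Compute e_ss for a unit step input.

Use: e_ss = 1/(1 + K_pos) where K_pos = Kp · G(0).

K_pos = Kp · G(0) = 48 × 9 = 432. e_ss = 1/(1 + 432) = 0.0023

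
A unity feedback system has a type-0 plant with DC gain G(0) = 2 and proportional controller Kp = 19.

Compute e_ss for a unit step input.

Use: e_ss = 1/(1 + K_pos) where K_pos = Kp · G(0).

K_pos = Kp · G(0) = 19 × 2 = 38. e_ss = 1/(1 + 38) = 0.0256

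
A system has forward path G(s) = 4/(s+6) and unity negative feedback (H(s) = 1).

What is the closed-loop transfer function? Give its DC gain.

T(s) = G/(1+GH) = [4/(s+6)] / [1 + 4/(s+6)] = 4/(s+6+4) = 4/(s+10). DC gain = 4/10 = 0.4.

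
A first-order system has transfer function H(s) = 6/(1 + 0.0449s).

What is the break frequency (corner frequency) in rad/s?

Corner frequency = 1/τ = 1/0.0449 = 22.272 rad/s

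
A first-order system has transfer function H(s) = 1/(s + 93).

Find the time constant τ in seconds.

For H(s) = 1/(s + 1/τ), the pole is at -1/τ = -93, so τ = 1/93 = 0.0108 s.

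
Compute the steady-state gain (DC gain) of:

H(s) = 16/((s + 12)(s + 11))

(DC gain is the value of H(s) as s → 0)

DC gain = H(0) = 16/(12 × 11) = 16/132 = 0.1212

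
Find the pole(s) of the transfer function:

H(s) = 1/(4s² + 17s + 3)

Discriminant = 17² - 4×4×3 = 289 - 48 = 241 > 0, so two distinct real poles. Using quadratic formula: s = (-17 ± √241)/(2×4) = (-17 ± √241)/8, with √241 ≈ 15.5242. s₁ ≈ -0.1845, s₂ ≈ -4.0655. Poles: s₁ = -0.1845, s₂ = -4.0655.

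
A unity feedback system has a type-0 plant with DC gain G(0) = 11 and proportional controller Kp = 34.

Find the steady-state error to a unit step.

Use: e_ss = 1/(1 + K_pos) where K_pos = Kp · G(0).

K_pos = Kp · G(0) = 34 × 11 = 374. e_ss = 1/(1 + 374) = 0.0027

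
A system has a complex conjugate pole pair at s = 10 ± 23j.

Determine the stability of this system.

Real part of poles is 10 (> 0, right half-plane). Unstable.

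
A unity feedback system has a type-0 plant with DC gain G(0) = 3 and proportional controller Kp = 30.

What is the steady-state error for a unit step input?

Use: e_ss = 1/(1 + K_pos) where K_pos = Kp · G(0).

K_pos = Kp · G(0) = 30 × 3 = 90. e_ss = 1/(1 + 90) = 0.0110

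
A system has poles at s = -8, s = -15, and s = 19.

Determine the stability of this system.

Pole(s) at s = 19 are not in the left half-plane. System is unstable.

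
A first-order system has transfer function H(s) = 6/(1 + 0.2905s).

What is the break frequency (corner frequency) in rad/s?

Corner frequency = 1/τ = 1/0.2905 = 3.442 rad/s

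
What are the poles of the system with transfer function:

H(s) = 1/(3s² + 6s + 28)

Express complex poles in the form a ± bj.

Discriminant = 6² - 4×3×28 = 36 - 336 = -300 < 0, so the poles are a complex conjugate pair s = (-6 ± j√300)/(2×3). Real part = -6/(2×3) = -6/6 = -1; imaginary part = ±√300/(2×3) ≈ 2.8868. Poles: s = -1 ± 2.8868j.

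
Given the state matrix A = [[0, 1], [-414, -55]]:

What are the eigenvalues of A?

det(A - λI) = λ² - (-55)λ + 414 = (λ - (-46))(λ - (-9)). Eigenvalues: -46, -9.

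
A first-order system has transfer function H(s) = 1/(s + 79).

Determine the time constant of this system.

For H(s) = 1/(s + 1/τ), the pole is at -1/τ = -79, so τ = 1/79 = 0.0127 s.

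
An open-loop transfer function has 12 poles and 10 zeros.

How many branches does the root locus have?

Root locus has n branches where n = number of poles = 12.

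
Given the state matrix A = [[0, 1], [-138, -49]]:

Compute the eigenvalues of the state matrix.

det(A - λI) = λ² - (-49)λ + 138 = (λ - (-3))(λ - (-46)). Eigenvalues: -3, -46.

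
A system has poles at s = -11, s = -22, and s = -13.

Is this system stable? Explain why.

All poles are in the left half-plane. System is stable.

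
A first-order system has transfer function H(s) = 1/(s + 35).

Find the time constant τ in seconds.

For H(s) = 1/(s + 1/τ), the pole is at -1/τ = -35, so τ = 1/35 = 0.0286 s.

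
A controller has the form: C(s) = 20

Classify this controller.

This is a Proportional (P) controller.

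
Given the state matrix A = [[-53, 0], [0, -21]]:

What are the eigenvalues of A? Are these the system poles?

For diagonal matrix, eigenvalues are diagonal entries: λ₁ = -53, λ₂ = -21. Eigenvalues of A = system poles.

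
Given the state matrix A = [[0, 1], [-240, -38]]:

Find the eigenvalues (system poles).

det(A - λI) = λ² - (-38)λ + 240 = (λ - (-30))(λ - (-8)). Eigenvalues: -30, -8.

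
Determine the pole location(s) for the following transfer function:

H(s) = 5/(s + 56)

Pole is where denominator = 0: s + 56 = 0, so s = -56.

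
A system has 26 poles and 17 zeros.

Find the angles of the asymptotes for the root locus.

n - m = 26 - 17 = 9. Angles: θk = (2k + 1)·180°/9 = 20°, 60°, 100°, 140°, 180°, 220°, 260°, 300°, 340°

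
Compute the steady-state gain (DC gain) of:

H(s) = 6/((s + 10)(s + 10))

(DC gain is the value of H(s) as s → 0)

DC gain = H(0) = 6/(10 × 10) = 6/100 = 0.06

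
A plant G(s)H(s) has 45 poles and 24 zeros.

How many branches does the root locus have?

Root locus has n branches where n = number of poles = 45.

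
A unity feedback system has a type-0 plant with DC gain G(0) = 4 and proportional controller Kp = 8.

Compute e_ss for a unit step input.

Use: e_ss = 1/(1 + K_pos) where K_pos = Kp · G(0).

K_pos = Kp · G(0) = 8 × 4 = 32. e_ss = 1/(1 + 32) = 0.0303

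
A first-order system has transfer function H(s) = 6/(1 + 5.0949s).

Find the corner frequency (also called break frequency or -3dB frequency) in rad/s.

Corner frequency = 1/τ = 1/5.0949 = 0.196 rad/s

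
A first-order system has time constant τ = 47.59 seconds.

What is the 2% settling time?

For first-order system, 2% settling time ≈ 4τ = 4 × 47.59 = 190.36 s.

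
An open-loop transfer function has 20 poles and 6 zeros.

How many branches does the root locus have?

Root locus has n branches where n = number of poles = 20.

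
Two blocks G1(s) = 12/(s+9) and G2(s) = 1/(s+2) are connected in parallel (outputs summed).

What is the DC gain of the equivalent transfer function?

Parallel: G_eq = G1 + G2. DC gain = G1(0) + G2(0) = 12/9 + 1/2 = 1.3333 + 0.5 = 1.8333.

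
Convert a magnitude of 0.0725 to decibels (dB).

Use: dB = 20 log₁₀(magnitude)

dB = 20 log₁₀(0.0725) = -22.8 dB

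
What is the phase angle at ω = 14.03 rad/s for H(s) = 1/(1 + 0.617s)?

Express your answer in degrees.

Phase = -arctan(ωτ) = -arctan(14.03 × 0.617) = -83.4°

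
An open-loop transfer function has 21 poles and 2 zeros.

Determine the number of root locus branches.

Root locus has n branches where n = number of poles = 21.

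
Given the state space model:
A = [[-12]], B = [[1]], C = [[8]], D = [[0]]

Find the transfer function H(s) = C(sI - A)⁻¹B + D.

(sI - A)⁻¹ = 1/(s + 12). H(s) = 8 × 1/(s + 12) + 0 = 8/(s + 12).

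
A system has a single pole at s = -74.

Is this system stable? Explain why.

Pole at s = -74 is in the left half-plane. Stable.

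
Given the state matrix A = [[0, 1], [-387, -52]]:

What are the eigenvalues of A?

det(A - λI) = λ² - (-52)λ + 387 = (λ - (-43))(λ - (-9)). Eigenvalues: -43, -9.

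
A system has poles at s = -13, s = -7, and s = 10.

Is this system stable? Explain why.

Pole(s) at s = 10 are not in the left half-plane. System is unstable.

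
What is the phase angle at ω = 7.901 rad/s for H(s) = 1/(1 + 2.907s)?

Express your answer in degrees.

Phase = -arctan(ωτ) = -arctan(7.901 × 2.907) = -87.5°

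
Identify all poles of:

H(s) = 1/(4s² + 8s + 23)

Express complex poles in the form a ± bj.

Discriminant = 8² - 4×4×23 = 64 - 368 = -304 < 0, so the poles are a complex conjugate pair s = (-8 ± j√304)/(2×4). Real part = -8/(2×4) = -8/8 = -1; imaginary part = ±√304/(2×4) ≈ 2.1794. Poles: s = -1 ± 2.1794j.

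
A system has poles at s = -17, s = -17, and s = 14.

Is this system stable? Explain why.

Pole(s) at s = 14 are not in the left half-plane. System is unstable.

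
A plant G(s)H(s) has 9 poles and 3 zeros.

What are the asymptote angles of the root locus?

n - m = 9 - 3 = 6. Angles: θk = (2k + 1)·180°/6 = 30°, 90°, 150°, 210°, 270°, 330°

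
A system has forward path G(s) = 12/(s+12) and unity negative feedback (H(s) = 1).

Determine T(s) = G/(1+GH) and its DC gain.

T(s) = G/(1+GH) = [12/(s+12)] / [1 + 12/(s+12)] = 12/(s+12+12) = 12/(s+24). DC gain = 12/24 = 0.5.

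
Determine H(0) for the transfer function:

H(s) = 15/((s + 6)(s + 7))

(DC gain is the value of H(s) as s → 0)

DC gain = H(0) = 15/(6 × 7) = 15/42 = 0.3571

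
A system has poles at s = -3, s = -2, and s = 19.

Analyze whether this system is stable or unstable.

Pole(s) at s = 19 are not in the left half-plane. System is unstable.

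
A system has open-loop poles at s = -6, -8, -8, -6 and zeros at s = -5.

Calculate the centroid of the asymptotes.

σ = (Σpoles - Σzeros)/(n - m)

σ = (Σpoles - Σzeros)/(n - m) = (-28 - (-5))/(4 - 1) = -23/3 = -7.67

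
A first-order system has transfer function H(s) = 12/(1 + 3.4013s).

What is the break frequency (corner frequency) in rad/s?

Corner frequency = 1/τ = 1/3.4013 = 0.294 rad/s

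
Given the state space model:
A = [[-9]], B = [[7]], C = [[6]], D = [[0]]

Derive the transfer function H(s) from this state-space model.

(sI - A)⁻¹ = 1/(s + 9). H(s) = 6 × 7/(s + 9) + 0 = 42/(s + 9).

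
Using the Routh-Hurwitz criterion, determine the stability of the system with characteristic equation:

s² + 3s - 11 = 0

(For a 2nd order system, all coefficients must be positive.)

Coefficients: 1, 3, -11. c=-11 not positive, so system is unstable.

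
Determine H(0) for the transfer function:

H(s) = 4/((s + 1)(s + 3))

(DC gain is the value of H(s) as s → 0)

DC gain = H(0) = 4/(1 × 3) = 4/3 = 1.3333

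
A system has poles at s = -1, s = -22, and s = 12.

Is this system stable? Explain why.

Pole(s) at s = 12 are not in the left half-plane. System is unstable.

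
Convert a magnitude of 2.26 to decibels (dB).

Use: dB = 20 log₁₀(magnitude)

dB = 20 log₁₀(2.26) = 7.1 dB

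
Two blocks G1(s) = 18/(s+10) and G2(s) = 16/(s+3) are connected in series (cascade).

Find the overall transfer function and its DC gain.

Series: multiply transfer functions. G_eq = 18/(s+10) × 16/(s+3) = 288/((s+10)(s+3)). DC gain = 288/(10×3) = 9.6.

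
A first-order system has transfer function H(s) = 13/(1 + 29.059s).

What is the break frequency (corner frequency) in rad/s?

Corner frequency = 1/τ = 1/29.059 = 0.034 rad/s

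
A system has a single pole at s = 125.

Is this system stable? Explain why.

Pole at s = 125 is in the right half-plane. Unstable.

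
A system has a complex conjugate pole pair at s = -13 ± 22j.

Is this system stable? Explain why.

Real part of poles is -13 (< 0, left half-plane). Stable.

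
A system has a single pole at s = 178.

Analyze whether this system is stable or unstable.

Pole at s = 178 is in the right half-plane. Unstable.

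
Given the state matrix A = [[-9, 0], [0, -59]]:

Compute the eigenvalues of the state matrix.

For diagonal matrix, eigenvalues are diagonal entries: λ₁ = -9, λ₂ = -59.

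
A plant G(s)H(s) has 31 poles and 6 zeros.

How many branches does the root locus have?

Root locus has n branches where n = number of poles = 31.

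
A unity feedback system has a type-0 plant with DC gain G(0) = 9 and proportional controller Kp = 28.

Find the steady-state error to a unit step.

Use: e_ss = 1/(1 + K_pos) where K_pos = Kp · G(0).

K_pos = Kp · G(0) = 28 × 9 = 252. e_ss = 1/(1 + 252) = 0.0040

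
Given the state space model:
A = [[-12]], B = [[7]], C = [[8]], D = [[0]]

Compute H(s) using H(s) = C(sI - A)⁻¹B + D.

(sI - A)⁻¹ = 1/(s + 12). H(s) = 8 × 7/(s + 12) + 0 = 56/(s + 12).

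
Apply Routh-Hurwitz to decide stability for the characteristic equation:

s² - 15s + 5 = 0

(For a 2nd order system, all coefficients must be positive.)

Coefficients: 1, -15, 5. b=-15 not positive, so system is unstable.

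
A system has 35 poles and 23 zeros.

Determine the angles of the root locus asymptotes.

n - m = 35 - 23 = 12. Angles: θk = (2k + 1)·180°/12 = 15°, 45°, 75°, 105°, 135°, 165°, 195°, 225°, 255°, 285°, 315°, 345°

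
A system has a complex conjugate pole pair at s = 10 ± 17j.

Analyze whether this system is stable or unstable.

Real part of poles is 10 (> 0, right half-plane). Unstable.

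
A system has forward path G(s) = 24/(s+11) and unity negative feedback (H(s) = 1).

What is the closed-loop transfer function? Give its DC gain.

T(s) = G/(1+GH) = [24/(s+11)] / [1 + 24/(s+11)] = 24/(s+11+24) = 24/(s+35). DC gain = 24/35 = 0.6857.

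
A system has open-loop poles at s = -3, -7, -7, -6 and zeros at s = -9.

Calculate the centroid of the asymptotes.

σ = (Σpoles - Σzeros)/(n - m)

σ = (Σpoles - Σzeros)/(n - m) = (-23 - (-9))/(4 - 1) = -14/3 = -4.67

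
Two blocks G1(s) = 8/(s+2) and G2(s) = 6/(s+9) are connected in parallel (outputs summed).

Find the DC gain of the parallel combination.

Parallel: G_eq = G1 + G2. DC gain = G1(0) + G2(0) = 8/2 + 6/9 = 4 + 0.6667 = 4.6667.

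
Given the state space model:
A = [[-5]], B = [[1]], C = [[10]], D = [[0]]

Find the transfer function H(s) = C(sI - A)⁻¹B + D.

(sI - A)⁻¹ = 1/(s + 5). H(s) = 10 × 1/(s + 5) + 0 = 10/(s + 5).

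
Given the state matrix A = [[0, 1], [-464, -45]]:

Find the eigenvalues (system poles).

det(A - λI) = λ² - (-45)λ + 464 = (λ - (-29))(λ - (-16)). Eigenvalues: -29, -16.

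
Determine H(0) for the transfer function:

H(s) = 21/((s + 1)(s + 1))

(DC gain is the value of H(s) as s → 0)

DC gain = H(0) = 21/(1 × 1) = 21/1 = 21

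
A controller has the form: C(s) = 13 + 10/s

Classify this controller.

This is a Proportional-Integral (PI) controller.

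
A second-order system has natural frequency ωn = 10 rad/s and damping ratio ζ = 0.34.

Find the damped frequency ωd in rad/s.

ωd = ωn√(1 - ζ²) = 10√(1 - 0.34²) = 9.4 rad/s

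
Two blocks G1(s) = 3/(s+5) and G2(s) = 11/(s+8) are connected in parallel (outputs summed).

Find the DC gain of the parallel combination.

Parallel: G_eq = G1 + G2. DC gain = G1(0) + G2(0) = 3/5 + 11/8 = 0.6 + 1.375 = 1.975.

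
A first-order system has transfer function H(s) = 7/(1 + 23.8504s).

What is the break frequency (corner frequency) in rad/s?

Corner frequency = 1/τ = 1/23.8504 = 0.042 rad/s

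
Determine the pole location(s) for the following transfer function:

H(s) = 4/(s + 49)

Pole is where denominator = 0: s + 49 = 0, so s = -49.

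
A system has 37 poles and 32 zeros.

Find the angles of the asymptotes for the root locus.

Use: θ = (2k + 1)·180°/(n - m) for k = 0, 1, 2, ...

n - m = 37 - 32 = 5. Angles: θk = (2k + 1)·180°/5 = 36°, 108°, 180°, 252°, 324°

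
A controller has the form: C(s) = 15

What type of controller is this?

This is a Proportional (P) controller.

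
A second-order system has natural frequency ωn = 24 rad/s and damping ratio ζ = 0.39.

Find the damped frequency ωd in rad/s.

ωd = ωn√(1 - ζ²) = 24√(1 - 0.39²) = 22.1 rad/s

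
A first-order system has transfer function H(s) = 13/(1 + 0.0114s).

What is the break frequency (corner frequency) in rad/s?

Corner frequency = 1/τ = 1/0.0114 = 87.719 rad/s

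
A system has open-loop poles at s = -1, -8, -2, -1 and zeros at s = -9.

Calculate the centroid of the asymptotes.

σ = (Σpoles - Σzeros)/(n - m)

σ = (Σpoles - Σzeros)/(n - m) = (-12 - (-9))/(4 - 1) = -3/3 = -1.0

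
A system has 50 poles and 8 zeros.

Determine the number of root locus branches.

Root locus has n branches where n = number of poles = 50.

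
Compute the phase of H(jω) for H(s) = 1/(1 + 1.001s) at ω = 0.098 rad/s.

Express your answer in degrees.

Phase = -arctan(ωτ) = -arctan(0.098 × 1.001) = -5.6°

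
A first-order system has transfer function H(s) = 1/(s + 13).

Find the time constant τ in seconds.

For H(s) = 1/(s + 1/τ), the pole is at -1/τ = -13, so τ = 1/13 = 0.0769 s.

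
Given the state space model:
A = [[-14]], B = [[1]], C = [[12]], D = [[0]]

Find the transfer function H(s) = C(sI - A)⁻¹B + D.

(sI - A)⁻¹ = 1/(s + 14). H(s) = 12 × 1/(s + 14) + 0 = 12/(s + 14).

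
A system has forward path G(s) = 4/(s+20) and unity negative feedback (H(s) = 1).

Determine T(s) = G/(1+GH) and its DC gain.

T(s) = G/(1+GH) = [4/(s+20)] / [1 + 4/(s+20)] = 4/(s+20+4) = 4/(s+24). DC gain = 4/24 = 0.1667.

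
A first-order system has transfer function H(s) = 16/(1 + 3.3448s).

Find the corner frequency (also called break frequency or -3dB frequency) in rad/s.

Corner frequency = 1/τ = 1/3.3448 = 0.299 rad/s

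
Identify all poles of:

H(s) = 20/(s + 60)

Pole is where denominator = 0: s + 60 = 0, so s = -60.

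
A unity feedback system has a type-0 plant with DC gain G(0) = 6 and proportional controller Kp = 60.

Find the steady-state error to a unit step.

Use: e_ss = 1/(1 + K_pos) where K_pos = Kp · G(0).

K_pos = Kp · G(0) = 60 × 6 = 360. e_ss = 1/(1 + 360) = 0.0028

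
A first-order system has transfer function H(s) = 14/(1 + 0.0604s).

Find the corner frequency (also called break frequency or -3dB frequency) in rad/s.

Corner frequency = 1/τ = 1/0.0604 = 16.556 rad/s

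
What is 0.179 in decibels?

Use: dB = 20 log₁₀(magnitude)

dB = 20 log₁₀(0.179) = -14.9 dB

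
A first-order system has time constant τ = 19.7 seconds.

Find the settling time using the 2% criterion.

For first-order system, 2% settling time ≈ 4τ = 4 × 19.7 = 78.8 s.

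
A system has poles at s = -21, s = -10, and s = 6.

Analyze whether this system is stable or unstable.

Pole(s) at s = 6 are not in the left half-plane. System is unstable.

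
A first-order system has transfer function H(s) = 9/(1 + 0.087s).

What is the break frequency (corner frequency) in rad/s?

Corner frequency = 1/τ = 1/0.087 = 11.494 rad/s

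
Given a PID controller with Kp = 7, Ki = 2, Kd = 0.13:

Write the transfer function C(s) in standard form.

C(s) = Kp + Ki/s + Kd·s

Substituting values: C(s) = 7 + 2/s + 0.13s = (0.13s² + 7s + 2)/s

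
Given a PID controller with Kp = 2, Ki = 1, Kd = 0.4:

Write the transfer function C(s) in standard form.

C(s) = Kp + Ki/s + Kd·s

Substituting values: C(s) = 2 + 1/s + 0.4s = (0.4s² + 2s + 1)/s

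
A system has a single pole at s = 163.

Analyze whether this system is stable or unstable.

Pole at s = 163 is in the right half-plane. Unstable.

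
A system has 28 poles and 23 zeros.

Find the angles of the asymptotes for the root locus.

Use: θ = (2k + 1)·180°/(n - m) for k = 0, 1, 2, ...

n - m = 28 - 23 = 5. Angles: θk = (2k + 1)·180°/5 = 36°, 108°, 180°, 252°, 324°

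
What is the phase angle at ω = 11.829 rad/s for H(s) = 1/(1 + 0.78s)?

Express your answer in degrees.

Phase = -arctan(ωτ) = -arctan(11.829 × 0.78) = -83.8°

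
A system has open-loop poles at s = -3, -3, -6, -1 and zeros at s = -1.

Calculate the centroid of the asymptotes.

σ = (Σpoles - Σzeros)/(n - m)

σ = (Σpoles - Σzeros)/(n - m) = (-13 - (-1))/(4 - 1) = -12/3 = -4.0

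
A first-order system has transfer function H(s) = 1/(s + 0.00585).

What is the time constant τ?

For H(s) = 1/(s + 1/τ), the pole is at -1/τ = -0.00585, so τ = 1/0.00585 = 170.9 s.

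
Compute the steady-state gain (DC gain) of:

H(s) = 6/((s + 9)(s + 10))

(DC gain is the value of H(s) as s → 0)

DC gain = H(0) = 6/(9 × 10) = 6/90 = 0.0667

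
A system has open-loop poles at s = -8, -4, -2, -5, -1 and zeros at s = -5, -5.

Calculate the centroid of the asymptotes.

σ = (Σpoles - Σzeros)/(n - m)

σ = (Σpoles - Σzeros)/(n - m) = (-20 - (-10))/(5 - 2) = -10/3 = -3.33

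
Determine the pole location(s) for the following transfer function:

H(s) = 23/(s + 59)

Pole is where denominator = 0: s + 59 = 0, so s = -59.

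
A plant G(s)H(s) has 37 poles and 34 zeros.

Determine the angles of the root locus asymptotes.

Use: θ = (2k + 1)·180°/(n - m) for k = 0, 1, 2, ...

n - m = 37 - 34 = 3. Angles: θk = (2k + 1)·180°/3 = 60°, 180°, 300°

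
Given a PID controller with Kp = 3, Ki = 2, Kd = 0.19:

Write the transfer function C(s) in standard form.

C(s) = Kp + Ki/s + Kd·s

Substituting values: C(s) = 3 + 2/s + 0.19s = (0.19s² + 3s + 2)/s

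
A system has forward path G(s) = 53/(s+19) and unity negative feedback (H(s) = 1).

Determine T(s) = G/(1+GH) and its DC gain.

T(s) = G/(1+GH) = [53/(s+19)] / [1 + 53/(s+19)] = 53/(s+19+53) = 53/(s+72). DC gain = 53/72 = 0.7361.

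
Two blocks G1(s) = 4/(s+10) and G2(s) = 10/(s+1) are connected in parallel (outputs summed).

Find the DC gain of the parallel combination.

Parallel: G_eq = G1 + G2. DC gain = G1(0) + G2(0) = 4/10 + 10/1 = 0.4 + 10 = 10.4.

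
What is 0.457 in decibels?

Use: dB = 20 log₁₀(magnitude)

dB = 20 log₁₀(0.457) = -6.8 dB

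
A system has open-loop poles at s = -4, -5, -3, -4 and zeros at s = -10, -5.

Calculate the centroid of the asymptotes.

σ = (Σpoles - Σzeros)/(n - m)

σ = (Σpoles - Σzeros)/(n - m) = (-16 - (-15))/(4 - 2) = -1/2 = -0.5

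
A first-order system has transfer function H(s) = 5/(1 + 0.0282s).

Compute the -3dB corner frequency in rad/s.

Corner frequency = 1/τ = 1/0.0282 = 35.461 rad/s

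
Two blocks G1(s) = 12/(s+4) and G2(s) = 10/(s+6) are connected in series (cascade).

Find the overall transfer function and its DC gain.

Series: multiply transfer functions. G_eq = 12/(s+4) × 10/(s+6) = 120/((s+4)(s+6)). DC gain = 120/(4×6) = 5.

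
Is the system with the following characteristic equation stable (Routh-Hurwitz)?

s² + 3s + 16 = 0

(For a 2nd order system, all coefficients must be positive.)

Coefficients: 1, 3, 16. All positive, so system is stable.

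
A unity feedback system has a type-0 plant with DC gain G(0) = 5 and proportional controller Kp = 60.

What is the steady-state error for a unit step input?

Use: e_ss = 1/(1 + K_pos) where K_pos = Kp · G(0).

K_pos = Kp · G(0) = 60 × 5 = 300. e_ss = 1/(1 + 300) = 0.0033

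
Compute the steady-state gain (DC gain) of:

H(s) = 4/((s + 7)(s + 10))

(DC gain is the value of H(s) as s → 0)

DC gain = H(0) = 4/(7 × 10) = 4/70 = 0.0571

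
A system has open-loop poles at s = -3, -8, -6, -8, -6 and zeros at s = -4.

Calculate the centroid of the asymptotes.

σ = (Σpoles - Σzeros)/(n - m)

σ = (Σpoles - Σzeros)/(n - m) = (-31 - (-4))/(5 - 1) = -27/4 = -6.75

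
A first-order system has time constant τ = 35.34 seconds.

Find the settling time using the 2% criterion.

For first-order system, 2% settling time ≈ 4τ = 4 × 35.34 = 141.36 s.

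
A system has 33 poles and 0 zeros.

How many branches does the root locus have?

Root locus has n branches where n = number of poles = 33.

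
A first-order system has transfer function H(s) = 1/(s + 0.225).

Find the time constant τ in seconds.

For H(s) = 1/(s + 1/τ), the pole is at -1/τ = -0.225, so τ = 1/0.225 = 4.4444 s.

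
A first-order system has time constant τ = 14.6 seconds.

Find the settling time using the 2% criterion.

For first-order system, 2% settling time ≈ 4τ = 4 × 14.6 = 58.4 s.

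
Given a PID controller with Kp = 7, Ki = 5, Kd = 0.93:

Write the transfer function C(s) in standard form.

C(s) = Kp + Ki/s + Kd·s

Substituting values: C(s) = 7 + 5/s + 0.93s = (0.93s² + 7s + 5)/s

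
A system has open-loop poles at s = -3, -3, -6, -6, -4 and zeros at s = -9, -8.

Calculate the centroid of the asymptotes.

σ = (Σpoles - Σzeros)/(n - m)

σ = (Σpoles - Σzeros)/(n - m) = (-22 - (-17))/(5 - 2) = -5/3 = -1.67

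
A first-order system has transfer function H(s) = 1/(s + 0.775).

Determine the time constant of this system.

For H(s) = 1/(s + 1/τ), the pole is at -1/τ = -0.775, so τ = 1/0.775 = 1.2903 s.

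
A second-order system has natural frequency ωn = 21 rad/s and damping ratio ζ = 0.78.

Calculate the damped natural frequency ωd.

ωd = ωn√(1 - ζ²) = 21√(1 - 0.78²) = 13.14 rad/s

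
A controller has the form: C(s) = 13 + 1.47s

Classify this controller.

This is a Proportional-Derivative (PD) controller.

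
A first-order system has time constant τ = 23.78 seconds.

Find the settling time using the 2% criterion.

For first-order system, 2% settling time ≈ 4τ = 4 × 23.78 = 95.12 s.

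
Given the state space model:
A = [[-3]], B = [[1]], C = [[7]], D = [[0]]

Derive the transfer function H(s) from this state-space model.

(sI - A)⁻¹ = 1/(s + 3). H(s) = 7 × 1/(s + 3) + 0 = 7/(s + 3).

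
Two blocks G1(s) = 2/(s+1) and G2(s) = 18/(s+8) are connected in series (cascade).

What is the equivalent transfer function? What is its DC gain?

Series: multiply transfer functions. G_eq = 2/(s+1) × 18/(s+8) = 36/((s+1)(s+8)). DC gain = 36/(1×8) = 4.5.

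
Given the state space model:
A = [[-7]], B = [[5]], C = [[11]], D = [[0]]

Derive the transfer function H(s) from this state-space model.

(sI - A)⁻¹ = 1/(s + 7). H(s) = 11 × 5/(s + 7) + 0 = 55/(s + 7).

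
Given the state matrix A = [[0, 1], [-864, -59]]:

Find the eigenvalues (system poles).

det(A - λI) = λ² - (-59)λ + 864 = (λ - (-27))(λ - (-32)). Eigenvalues: -27, -32.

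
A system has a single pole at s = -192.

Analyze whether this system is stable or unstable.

Pole at s = -192 is in the left half-plane. Stable.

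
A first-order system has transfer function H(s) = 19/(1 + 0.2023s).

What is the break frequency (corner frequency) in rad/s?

Corner frequency = 1/τ = 1/0.2023 = 4.943 rad/s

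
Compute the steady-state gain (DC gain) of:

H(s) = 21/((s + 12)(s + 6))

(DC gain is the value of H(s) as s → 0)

DC gain = H(0) = 21/(12 × 6) = 21/72 = 0.2917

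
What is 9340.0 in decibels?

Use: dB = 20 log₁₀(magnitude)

dB = 20 log₁₀(9340.0) = 79.4 dB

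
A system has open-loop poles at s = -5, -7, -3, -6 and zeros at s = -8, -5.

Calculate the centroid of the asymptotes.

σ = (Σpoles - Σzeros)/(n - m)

σ = (Σpoles - Σzeros)/(n - m) = (-21 - (-13))/(4 - 2) = -8/2 = -4.0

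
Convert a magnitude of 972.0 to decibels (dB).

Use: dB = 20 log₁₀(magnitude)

dB = 20 log₁₀(972.0) = 59.8 dB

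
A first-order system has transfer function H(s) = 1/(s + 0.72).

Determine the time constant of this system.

For H(s) = 1/(s + 1/τ), the pole is at -1/τ = -0.72, so τ = 1/0.72 = 1.3889 s.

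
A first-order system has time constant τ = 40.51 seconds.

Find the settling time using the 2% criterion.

For first-order system, 2% settling time ≈ 4τ = 4 × 40.51 = 162.04 s.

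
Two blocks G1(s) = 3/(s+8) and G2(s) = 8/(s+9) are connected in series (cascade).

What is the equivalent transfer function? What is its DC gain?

Series: multiply transfer functions. G_eq = 3/(s+8) × 8/(s+9) = 24/((s+8)(s+9)). DC gain = 24/(8×9) = 0.3333.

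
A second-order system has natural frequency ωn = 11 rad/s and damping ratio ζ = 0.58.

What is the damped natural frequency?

ωd = ωn√(1 - ζ²) = 11√(1 - 0.58²) = 8.96 rad/s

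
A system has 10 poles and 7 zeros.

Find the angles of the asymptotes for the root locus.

n - m = 10 - 7 = 3. Angles: θk = (2k + 1)·180°/3 = 60°, 180°, 300°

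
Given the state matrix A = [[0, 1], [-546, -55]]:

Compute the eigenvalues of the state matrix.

det(A - λI) = λ² - (-55)λ + 546 = (λ - (-13))(λ - (-42)). Eigenvalues: -13, -42.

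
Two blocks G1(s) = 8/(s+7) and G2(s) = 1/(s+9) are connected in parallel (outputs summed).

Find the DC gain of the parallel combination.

Parallel: G_eq = G1 + G2. DC gain = G1(0) + G2(0) = 8/7 + 1/9 = 1.1429 + 0.1111 = 1.2540.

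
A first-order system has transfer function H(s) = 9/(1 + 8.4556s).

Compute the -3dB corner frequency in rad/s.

Corner frequency = 1/τ = 1/8.4556 = 0.118 rad/s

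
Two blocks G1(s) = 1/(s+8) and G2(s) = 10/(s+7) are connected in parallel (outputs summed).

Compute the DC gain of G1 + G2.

Parallel: G_eq = G1 + G2. DC gain = G1(0) + G2(0) = 1/8 + 10/7 = 0.125 + 1.4286 = 1.5536.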